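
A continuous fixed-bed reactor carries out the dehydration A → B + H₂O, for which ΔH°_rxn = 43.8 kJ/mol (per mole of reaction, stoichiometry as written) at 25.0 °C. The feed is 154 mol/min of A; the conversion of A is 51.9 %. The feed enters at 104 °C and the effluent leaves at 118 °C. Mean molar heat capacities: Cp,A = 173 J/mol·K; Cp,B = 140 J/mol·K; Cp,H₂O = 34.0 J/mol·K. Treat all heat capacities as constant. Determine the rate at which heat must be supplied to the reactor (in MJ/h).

Extent of reaction ξ = 0.519 × 154 = 79.926 mol/min
Reaction term: ξ·ΔH°_rxn = 79.926 × 43.8 = 3500.8 kJ/min
Sensible, feed 104→25 °C: -2104.7 kJ/min
Outlet flows (mol/min): A 74.074, B 79.926, H₂O 79.926
Sensible, products 25→118 °C: 2485.1 kJ/min
Q = ΔH = 3881.2 kJ/min = 64.686 kW
Heat supplied = 232.87 MJ/h

Q_in = 233 MJ/h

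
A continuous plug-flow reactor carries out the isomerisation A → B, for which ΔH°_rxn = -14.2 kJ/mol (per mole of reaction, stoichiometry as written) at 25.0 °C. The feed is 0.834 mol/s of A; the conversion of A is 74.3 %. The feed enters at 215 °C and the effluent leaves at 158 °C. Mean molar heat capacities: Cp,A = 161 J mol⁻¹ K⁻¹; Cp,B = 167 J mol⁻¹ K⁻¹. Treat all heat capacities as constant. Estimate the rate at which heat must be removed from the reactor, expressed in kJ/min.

Extent of reaction ξ = 0.743 × 0.834 = 0.61966 mol/s
Reaction term: ξ·ΔH°_rxn = 0.61966 × -14.2 = -8.7992 kJ/s
Sensible, feed 215→25 °C: -25.512 kJ/s
Outlet flows (mol/s): A 0.21434, B 0.61966
Sensible, products 25→158 °C: 18.353 kJ/s
Q = ΔH = -15.958 kJ/s = -15.958 kW
Heat removed = 957.5 kJ/min

Q_out = 957 kJ/min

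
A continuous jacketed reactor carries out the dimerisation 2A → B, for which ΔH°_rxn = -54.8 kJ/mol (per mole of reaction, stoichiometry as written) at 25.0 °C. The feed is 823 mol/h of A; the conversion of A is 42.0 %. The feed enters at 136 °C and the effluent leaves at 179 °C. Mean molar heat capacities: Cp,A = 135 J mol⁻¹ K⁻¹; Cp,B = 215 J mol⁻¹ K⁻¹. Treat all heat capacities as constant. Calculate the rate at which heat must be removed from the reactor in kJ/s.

Extent of reaction ξ = 0.420 × 823 / 2 = 172.83 mol/h
Reaction term: ξ·ΔH°_rxn = 172.83 × -54.8 = -9471.1 kJ/h
Sensible, feed 136→25 °C: -12333 kJ/h
Outlet flows (mol/h): A 477.34, B 172.83
Sensible, products 25→179 °C: 15646 kJ/h
Q = ΔH = -6157.4 kJ/h = -1.7104 kW
Heat removed = 1.7104 kJ/s

Q_out = 1.71 kJ/s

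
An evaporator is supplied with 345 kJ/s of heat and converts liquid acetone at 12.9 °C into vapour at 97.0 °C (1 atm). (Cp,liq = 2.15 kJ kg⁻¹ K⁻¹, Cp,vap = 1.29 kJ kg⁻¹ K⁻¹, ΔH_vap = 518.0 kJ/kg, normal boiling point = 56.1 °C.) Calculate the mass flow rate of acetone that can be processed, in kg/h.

Δh = 2.15×(56.1−12.9) + 518.0 + 1.29×(97.0−56.1) = 663.64 kJ/kg
Q = 345 kJ/s = 345 kJ/s = 1.242e+06 kJ/h
ṁ = Q/Δh = 1.242e+06 / 663.64 = 1871.5 kg/h

ṁ = 1870 kg/h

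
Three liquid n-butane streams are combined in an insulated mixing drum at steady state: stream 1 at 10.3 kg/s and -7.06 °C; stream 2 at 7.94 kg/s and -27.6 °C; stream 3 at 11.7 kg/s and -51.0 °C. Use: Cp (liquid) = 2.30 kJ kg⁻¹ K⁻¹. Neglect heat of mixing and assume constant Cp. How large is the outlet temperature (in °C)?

T_out = -29.7 °C

Energy balance with Q = 0: Σ ṁᵢCp,ᵢ(T_out − Tᵢ) = 0
Σ ṁᵢCp,ᵢTᵢ = 10.3×2.30×-7.06 + 7.94×2.30×-27.6 + 11.7×2.30×-51.0 = -2043.7
Σ ṁᵢCp,ᵢ = 10.3×2.30 + 7.94×2.30 + 11.7×2.30 = 68.862
T_out = -2043.7 / 68.862 = -29.678 °C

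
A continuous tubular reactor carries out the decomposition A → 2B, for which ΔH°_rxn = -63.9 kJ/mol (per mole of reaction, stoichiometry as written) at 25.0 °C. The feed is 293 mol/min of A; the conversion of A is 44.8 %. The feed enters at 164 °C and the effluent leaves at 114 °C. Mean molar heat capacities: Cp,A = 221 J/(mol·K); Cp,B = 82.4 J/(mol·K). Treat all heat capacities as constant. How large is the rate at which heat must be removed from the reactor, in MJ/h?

Q_out = 737 MJ/h

Extent of reaction ξ = 0.448 × 293 = 131.26 mol/min
Reaction term: ξ·ΔH°_rxn = 131.26 × -63.9 = -8387.8 kJ/min
Sensible, feed 164→25 °C: -9000.7 kJ/min
Outlet flows (mol/min): A 161.74, B 262.53
Sensible, products 25→114 °C: 5106.5 kJ/min
Q = ΔH = -12282 kJ/min = -204.7 kW
Heat removed = 736.92 MJ/h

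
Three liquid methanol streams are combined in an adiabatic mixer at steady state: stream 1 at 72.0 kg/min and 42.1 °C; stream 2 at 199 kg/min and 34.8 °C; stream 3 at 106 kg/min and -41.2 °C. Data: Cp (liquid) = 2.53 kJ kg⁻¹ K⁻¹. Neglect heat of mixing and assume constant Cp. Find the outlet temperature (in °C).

Adiabatic, steady state ⇒ Σ ṁᵢCp,ᵢ(T_out − Tᵢ) = 0
Σ ṁᵢCp,ᵢTᵢ = 72.0×2.53×42.1 + 199×2.53×34.8 + 106×2.53×-41.2 = 14141
Σ ṁᵢCp,ᵢ = 72.0×2.53 + 199×2.53 + 106×2.53 = 953.81
T_out = 14141 / 953.81 = 14.825 °C

T_out = 14.8 °C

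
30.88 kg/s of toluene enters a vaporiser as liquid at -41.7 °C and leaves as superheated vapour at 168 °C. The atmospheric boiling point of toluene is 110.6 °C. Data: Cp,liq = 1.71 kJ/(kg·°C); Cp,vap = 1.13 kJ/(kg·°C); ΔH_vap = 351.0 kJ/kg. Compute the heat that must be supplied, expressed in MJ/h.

Q = 75200 MJ/h

liquid -41.7→110.6 °C: 260.43 kJ/kg
vaporisation at 110.6 °C: 351 kJ/kg
vapour 110.6→168 °C: 64.862 kJ/kg
Δh = 260.43 + 351 + 64.862 = 676.29 kJ/kg
Q = ṁ·Δh = 30.88 kg/s × 676.29 kJ/kg = 20884 kJ/s
|Q| = 20884 kW = 75182 MJ/h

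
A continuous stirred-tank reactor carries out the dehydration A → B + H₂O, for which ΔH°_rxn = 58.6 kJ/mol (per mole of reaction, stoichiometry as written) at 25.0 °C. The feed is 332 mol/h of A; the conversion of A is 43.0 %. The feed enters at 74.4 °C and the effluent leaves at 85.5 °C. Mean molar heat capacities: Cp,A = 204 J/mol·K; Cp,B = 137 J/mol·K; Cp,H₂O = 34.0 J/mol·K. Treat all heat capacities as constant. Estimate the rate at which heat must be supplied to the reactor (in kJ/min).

Extent of reaction ξ = 0.430 × 332 = 142.76 mol/h
Reaction term: ξ·ΔH°_rxn = 142.76 × 58.6 = 8365.7 kJ/h
Sensible, feed 74.4→25 °C: -3345.8 kJ/h
Outlet flows (mol/h): A 189.24, B 142.76, H₂O 142.76
Sensible, products 25→85.5 °C: 3812.5 kJ/h
Q = ΔH = 8832.5 kJ/h = 2.4535 kW
Heat supplied = 147.21 kJ/min

Q_in = 147 kJ/min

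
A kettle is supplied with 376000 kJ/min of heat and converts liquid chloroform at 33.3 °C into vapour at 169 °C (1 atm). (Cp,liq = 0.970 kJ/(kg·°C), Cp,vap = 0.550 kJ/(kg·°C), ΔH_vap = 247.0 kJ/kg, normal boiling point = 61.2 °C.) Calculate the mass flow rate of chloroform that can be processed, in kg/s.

Δh = 0.970×(61.2−33.3) + 247.0 + 0.550×(169−61.2) = 333.35 kJ/kg
Q = 376000 kJ/min = 6266.7 kJ/s = 6266.7 kJ/s
ṁ = Q/Δh = 6266.7 / 333.35 = 18.799 kg/s

ṁ = 18.8 kg/s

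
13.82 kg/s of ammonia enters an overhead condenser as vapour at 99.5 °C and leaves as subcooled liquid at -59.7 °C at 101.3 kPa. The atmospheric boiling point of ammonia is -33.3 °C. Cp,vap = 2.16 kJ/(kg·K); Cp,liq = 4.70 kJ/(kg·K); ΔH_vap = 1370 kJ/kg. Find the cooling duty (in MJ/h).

vapour 99.5→-33.3 °C: -286.85 kJ/kg
condensation at -33.3 °C: -1370 kJ/kg
liquid -33.3→-59.7 °C: -124.08 kJ/kg
Δh = -286.85 + -1370 + -124.08 = -1780.9 kJ/kg
Q = ṁ·Δh = 13.82 kg/s × -1780.9 kJ/kg = -24612 kJ/s
|Q| = 24612 kW = 88605 MJ/h

Q_c = 88600 MJ/h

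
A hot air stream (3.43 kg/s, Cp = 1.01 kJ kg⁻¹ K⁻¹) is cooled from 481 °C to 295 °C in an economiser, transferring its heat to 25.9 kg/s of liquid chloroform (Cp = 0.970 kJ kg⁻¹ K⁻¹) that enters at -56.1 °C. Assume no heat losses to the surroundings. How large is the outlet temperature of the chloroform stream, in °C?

T_c,out = -30.5 °C

Heat released by hot stream: Q = 3.43 × 1.01 × (481 − 295) = 644.36 kJ/s
Energy balance on cold side (adiabatic exchanger): Q = ṁ_c·Cp_c·(T_c,out − T_c,in)
T_c,out = -56.1 + 644.36/(25.9 × 0.970) = -30.452 °C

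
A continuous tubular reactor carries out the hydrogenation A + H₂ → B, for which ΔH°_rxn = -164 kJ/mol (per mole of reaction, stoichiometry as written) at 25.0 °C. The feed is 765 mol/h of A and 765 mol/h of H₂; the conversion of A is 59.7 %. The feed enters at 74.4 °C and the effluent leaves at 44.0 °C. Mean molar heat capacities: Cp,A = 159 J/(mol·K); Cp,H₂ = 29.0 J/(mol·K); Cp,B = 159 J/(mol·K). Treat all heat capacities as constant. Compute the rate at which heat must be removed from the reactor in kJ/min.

Extent of reaction ξ = 0.597 × 765 = 456.7 mol/h
Reaction term: ξ·ΔH°_rxn = 456.7 × -164 = -74900 kJ/h
Sensible, feed 74.4→25 °C: -7104.7 kJ/h
Outlet flows (mol/h): A 308.3, H₂ 308.3, B 456.7
Sensible, products 25→44.0 °C: 2480.9 kJ/h
Q = ΔH = -79523 kJ/h = -22.09 kW
Heat removed = 1325.4 kJ/min

Q_out = 1330 kJ/min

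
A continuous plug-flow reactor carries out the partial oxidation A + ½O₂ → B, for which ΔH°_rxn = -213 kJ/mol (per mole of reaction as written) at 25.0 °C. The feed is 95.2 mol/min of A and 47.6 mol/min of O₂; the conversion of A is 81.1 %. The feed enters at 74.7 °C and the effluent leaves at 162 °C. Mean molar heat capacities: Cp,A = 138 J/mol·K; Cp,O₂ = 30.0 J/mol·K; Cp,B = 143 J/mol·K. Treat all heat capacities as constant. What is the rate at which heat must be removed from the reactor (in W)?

Q_out = 255000 W

Extent of reaction ξ = 0.811 × 95.2 = 77.207 mol/min
Reaction term: ξ·ΔH°_rxn = 77.207 × -213 = -16445 kJ/min
Sensible, feed 74.7→25 °C: -723.91 kJ/min
Outlet flows (mol/min): A 17.993, O₂ 8.9964, B 77.207
Sensible, products 25→162 °C: 1889.7 kJ/min
Q = ΔH = -15279 kJ/min = -254.66 kW
Heat removed = 254660 W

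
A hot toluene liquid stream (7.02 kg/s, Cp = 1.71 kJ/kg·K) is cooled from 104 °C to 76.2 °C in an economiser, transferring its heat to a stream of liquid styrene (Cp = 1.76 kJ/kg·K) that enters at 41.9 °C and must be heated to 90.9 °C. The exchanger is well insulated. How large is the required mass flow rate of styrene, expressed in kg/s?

Heat released by hot stream: Q = 7.02 × 1.71 × (104 − 76.2) = 333.72 kJ/s
Energy balance on cold side (adiabatic exchanger): Q = ṁ_c·Cp_c·(T_c,out − T_c,in)
ṁ_c = 333.72 / [1.76 × (90.9 − 41.9)] = 3.8696 kg/s

ṁ_c = 3.87 kg/s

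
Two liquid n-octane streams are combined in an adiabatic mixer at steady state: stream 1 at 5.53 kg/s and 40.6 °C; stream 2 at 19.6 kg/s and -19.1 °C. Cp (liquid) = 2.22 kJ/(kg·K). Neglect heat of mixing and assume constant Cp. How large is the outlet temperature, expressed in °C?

T_out = -5.96 °C

Energy balance with Q = 0: Σ ṁᵢCp,ᵢ(T_out − Tᵢ) = 0
Σ ṁᵢCp,ᵢTᵢ = 5.53×2.22×40.6 + 19.6×2.22×-19.1 = -332.65
Σ ṁᵢCp,ᵢ = 5.53×2.22 + 19.6×2.22 = 55.789
T_out = -332.65 / 55.789 = -5.9627 °C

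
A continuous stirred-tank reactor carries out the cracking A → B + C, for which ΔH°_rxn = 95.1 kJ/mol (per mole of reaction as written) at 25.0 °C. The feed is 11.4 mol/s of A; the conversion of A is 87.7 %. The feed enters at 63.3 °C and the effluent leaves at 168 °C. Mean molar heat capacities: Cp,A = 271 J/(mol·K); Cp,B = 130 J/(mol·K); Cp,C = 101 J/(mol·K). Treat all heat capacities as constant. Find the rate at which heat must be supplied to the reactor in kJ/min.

Extent of reaction ξ = 0.877 × 11.4 = 9.9978 mol/s
Reaction term: ξ·ΔH°_rxn = 9.9978 × 95.1 = 950.79 kJ/s
Sensible, feed 63.3→25 °C: -118.32 kJ/s
Outlet flows (mol/s): A 1.4022, B 9.9978, C 9.9978
Sensible, products 25→168 °C: 384.6 kJ/s
Q = ΔH = 1217.1 kJ/s = 1217.1 kW
Heat supplied = 73024 kJ/min

Q_in = 73000 kJ/min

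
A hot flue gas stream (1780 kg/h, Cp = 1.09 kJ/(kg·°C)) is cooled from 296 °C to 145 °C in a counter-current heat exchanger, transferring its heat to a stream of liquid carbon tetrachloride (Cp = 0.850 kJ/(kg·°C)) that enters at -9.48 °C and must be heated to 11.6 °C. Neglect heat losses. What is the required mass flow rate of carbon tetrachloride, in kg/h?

ṁ_c = 16400 kg/h

Heat released by hot stream: Q = 1780 × 1.09 × (296 − 145) = 292970 kJ/h
Energy balance on cold side (adiabatic exchanger): Q = ṁ_c·Cp_c·(T_c,out − T_c,in)
ṁ_c = 292970 / [0.850 × (11.6 − -9.48)] = 16351 kg/h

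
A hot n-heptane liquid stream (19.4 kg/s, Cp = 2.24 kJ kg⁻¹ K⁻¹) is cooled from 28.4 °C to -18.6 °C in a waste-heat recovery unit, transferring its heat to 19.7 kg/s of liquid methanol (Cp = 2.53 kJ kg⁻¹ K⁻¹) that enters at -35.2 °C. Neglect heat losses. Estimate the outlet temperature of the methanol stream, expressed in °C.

Heat released by hot stream: Q = 19.4 × 2.24 × (28.4 − -18.6) = 2042.4 kJ/s
Energy balance on cold side (adiabatic exchanger): Q = ṁ_c·Cp_c·(T_c,out − T_c,in)
T_c,out = -35.2 + 2042.4/(19.7 × 2.53) = 5.779 °C

T_c,out = 5.78 °C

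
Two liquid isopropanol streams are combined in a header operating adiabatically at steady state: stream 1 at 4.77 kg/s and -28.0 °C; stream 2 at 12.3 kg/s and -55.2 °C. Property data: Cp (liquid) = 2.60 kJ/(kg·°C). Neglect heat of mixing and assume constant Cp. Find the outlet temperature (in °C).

Adiabatic, steady state ⇒ Σ ṁᵢCp,ᵢ(T_out − Tᵢ) = 0
Σ ṁᵢCp,ᵢTᵢ = 4.77×2.60×-28.0 + 12.3×2.60×-55.2 = -2112.6
Σ ṁᵢCp,ᵢ = 4.77×2.60 + 12.3×2.60 = 44.382
T_out = -2112.6 / 44.382 = -47.599 °C

T_out = -47.6 °C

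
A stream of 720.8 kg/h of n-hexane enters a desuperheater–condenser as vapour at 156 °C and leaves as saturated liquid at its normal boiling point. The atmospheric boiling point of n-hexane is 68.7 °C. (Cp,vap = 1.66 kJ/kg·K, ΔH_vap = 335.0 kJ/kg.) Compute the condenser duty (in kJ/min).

Q_c = 5770 kJ/min

vapour 156→68.7 °C: -144.92 kJ/kg
condensation at 68.7 °C: -335 kJ/kg
Δh = -144.92 + -335 = -479.92 kJ/kg
Q = ṁ·Δh = 720.8 kg/h × -479.92 kJ/kg = -345920 kJ/h
|Q| = 96.09 kW = 5765.4 kJ/min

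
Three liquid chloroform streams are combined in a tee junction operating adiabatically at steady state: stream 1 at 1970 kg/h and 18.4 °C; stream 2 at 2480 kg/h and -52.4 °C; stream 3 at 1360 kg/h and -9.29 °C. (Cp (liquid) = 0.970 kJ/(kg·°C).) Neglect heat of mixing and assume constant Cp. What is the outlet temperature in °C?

No heat crosses the boundary, so H_out = H_in.
Σ ṁᵢCp,ᵢTᵢ = 1970×0.970×18.4 + 2480×0.970×-52.4 + 1360×0.970×-9.29 = -103150
Σ ṁᵢCp,ᵢ = 1970×0.970 + 2480×0.970 + 1360×0.970 = 5635.7
T_out = -103150 / 5635.7 = -18.303 °C

T_out = -18.3 °C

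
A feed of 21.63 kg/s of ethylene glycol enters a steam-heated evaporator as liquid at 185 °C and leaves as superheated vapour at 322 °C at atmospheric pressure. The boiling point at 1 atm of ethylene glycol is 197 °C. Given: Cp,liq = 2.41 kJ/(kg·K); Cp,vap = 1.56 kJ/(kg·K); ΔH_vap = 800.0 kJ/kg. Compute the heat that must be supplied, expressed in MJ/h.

liquid 185→197 °C: 28.92 kJ/kg
vaporisation at 197 °C: 800 kJ/kg
vapour 197→322 °C: 195 kJ/kg
Δh = 28.92 + 800 + 195 = 1023.9 kJ/kg
Q = ṁ·Δh = 21.63 kg/s × 1023.9 kJ/kg = 22147 kJ/s
|Q| = 22147 kW = 79731 MJ/h

Q = 79700 MJ/h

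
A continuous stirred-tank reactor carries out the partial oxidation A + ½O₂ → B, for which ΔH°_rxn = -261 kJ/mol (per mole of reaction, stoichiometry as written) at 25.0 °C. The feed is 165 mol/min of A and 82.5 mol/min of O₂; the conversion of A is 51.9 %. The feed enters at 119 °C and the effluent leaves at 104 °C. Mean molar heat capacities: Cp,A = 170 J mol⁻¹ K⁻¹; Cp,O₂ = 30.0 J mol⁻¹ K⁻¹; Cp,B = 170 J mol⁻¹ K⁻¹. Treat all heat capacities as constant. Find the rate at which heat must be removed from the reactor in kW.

Q_out = 382 kW

Extent of reaction ξ = 0.519 × 165 = 85.635 mol/min
Reaction term: ξ·ΔH°_rxn = 85.635 × -261 = -22351 kJ/min
Sensible, feed 119→25 °C: -2869.3 kJ/min
Outlet flows (mol/min): A 79.365, O₂ 39.682, B 85.635
Sensible, products 25→104 °C: 2310 kJ/min
Q = ΔH = -22910 kJ/min = -381.83 kW
Heat removed = 381.83 kW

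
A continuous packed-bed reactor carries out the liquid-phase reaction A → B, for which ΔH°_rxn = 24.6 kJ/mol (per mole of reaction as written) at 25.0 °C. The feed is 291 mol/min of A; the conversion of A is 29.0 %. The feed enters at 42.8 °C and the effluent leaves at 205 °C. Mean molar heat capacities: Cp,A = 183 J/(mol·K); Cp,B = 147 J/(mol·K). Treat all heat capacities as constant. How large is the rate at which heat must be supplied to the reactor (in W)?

Extent of reaction ξ = 0.290 × 291 = 84.39 mol/min
Reaction term: ξ·ΔH°_rxn = 84.39 × 24.6 = 2076 kJ/min
Sensible, feed 42.8→25 °C: -947.9 kJ/min
Outlet flows (mol/min): A 206.61, B 84.39
Sensible, products 25→205 °C: 9038.7 kJ/min
Q = ΔH = 10167 kJ/min = 169.45 kW
Heat supplied = 169450 W

Q_in = 169000 W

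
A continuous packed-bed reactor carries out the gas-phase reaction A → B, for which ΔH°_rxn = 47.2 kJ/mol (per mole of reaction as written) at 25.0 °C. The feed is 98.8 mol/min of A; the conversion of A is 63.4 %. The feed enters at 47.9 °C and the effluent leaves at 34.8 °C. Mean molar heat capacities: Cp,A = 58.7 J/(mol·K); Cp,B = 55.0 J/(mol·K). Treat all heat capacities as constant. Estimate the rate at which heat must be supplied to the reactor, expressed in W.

Q_in = 48000 W

Extent of reaction ξ = 0.634 × 98.8 = 62.639 mol/min
Reaction term: ξ·ΔH°_rxn = 62.639 × 47.2 = 2956.6 kJ/min
Sensible, feed 47.9→25 °C: -132.81 kJ/min
Outlet flows (mol/min): A 36.161, B 62.639
Sensible, products 25→34.8 °C: 54.564 kJ/min
Q = ΔH = 2878.3 kJ/min = 47.972 kW
Heat supplied = 47972 W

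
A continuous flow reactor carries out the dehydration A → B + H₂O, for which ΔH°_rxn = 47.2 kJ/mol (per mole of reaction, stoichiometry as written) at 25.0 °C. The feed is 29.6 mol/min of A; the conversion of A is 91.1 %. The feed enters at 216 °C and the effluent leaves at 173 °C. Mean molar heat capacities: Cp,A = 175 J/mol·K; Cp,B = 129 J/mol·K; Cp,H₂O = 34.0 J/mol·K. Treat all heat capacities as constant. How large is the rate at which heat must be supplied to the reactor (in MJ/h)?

Extent of reaction ξ = 0.911 × 29.6 = 26.966 mol/min
Reaction term: ξ·ΔH°_rxn = 26.966 × 47.2 = 1272.8 kJ/min
Sensible, feed 216→25 °C: -989.38 kJ/min
Outlet flows (mol/min): A 2.6344, B 26.966, H₂O 26.966
Sensible, products 25→173 °C: 718.75 kJ/min
Q = ΔH = 1002.1 kJ/min = 16.702 kW
Heat supplied = 60.129 MJ/h

Q_in = 60.1 MJ/h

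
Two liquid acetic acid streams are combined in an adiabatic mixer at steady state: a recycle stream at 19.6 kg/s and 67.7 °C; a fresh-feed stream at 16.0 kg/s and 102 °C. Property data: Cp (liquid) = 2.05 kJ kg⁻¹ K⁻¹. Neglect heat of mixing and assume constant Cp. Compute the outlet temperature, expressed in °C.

T_out = 83.1 °C

Adiabatic, steady state ⇒ Σ ṁᵢCp,ᵢ(T_out − Tᵢ) = 0
T_out = Σ ṁᵢCp,ᵢTᵢ / Σ ṁᵢCp,ᵢ
      = 6065.8 / 72.98 = 83.116 °C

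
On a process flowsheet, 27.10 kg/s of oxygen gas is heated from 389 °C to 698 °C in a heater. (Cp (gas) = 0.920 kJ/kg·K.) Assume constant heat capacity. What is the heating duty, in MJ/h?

Q = 27700 MJ/h

Q = ṁ·Cp·ΔT = 27.10 × 0.920 × (698 − 389) = 7704 kJ/s
Heating duty = 27734 MJ/h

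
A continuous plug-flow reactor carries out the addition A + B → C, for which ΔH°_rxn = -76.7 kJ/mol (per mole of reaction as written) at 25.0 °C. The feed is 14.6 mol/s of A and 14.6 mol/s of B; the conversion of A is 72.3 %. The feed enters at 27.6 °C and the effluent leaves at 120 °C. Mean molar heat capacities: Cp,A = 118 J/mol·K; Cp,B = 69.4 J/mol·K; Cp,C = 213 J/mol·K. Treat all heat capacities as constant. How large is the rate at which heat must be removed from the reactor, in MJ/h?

Q_out = 1910 MJ/h

Extent of reaction ξ = 0.723 × 14.6 = 10.556 mol/s
Reaction term: ξ·ΔH°_rxn = 10.556 × -76.7 = -809.63 kJ/s
Sensible, feed 27.6→25 °C: -7.1137 kJ/s
Outlet flows (mol/s): A 4.0442, B 4.0442, C 10.556
Sensible, products 25→120 °C: 285.6 kJ/s
Q = ΔH = -531.15 kJ/s = -531.15 kW
Heat removed = 1912.1 MJ/h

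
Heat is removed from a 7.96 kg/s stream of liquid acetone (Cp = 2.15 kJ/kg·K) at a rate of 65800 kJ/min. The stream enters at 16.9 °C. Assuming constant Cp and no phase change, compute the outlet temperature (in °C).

Q = 65800 kJ/min = 1096.7 kJ/s
ΔT = Q/(ṁ·Cp) = 1096.7/(7.96×2.15) = 64.08 K
T_out = 16.9 − 64.08 = -47.18 °C

T_out = -47.2 °C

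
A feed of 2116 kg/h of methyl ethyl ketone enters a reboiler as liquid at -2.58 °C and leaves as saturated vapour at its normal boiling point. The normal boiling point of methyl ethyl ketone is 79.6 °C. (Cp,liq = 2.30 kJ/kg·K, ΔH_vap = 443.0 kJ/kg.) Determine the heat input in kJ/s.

liquid -2.58→79.6 °C: 189.01 kJ/kg
vaporisation at 79.6 °C: 443 kJ/kg
Δh = 189.01 + 443 = 632.01 kJ/kg
Q = ṁ·Δh = 2116 kg/h × 632.01 kJ/kg = 1.3373e+06 kJ/h
|Q| = 371.48 kW

Q = 371 kJ/s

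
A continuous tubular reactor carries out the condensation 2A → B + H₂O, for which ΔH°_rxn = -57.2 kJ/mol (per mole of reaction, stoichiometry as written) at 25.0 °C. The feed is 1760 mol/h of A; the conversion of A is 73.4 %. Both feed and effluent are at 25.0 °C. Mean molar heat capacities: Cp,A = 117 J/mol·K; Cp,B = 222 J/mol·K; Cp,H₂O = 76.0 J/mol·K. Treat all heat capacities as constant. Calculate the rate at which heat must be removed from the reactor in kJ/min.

Extent of reaction ξ = 0.734 × 1760 / 2 = 645.92 mol/h
Reaction term: ξ·ΔH°_rxn = 645.92 × -57.2 = -36947 kJ/h
Q = ΔH = -36947 kJ/h = -10.263 kW
Heat removed = 615.78 kJ/min

Q_out = 616 kJ/min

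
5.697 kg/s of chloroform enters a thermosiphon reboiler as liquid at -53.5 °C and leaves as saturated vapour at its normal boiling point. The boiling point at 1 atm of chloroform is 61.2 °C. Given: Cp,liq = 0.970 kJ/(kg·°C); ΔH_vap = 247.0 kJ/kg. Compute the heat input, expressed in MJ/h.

liquid -53.5→61.2 °C: 111.26 kJ/kg
vaporisation at 61.2 °C: 247 kJ/kg
Δh = 111.26 + 247 = 358.26 kJ/kg
Q = ṁ·Δh = 5.697 kg/s × 358.26 kJ/kg = 2041 kJ/s
|Q| = 2041 kW = 7347.6 MJ/h

Q = 7350 MJ/h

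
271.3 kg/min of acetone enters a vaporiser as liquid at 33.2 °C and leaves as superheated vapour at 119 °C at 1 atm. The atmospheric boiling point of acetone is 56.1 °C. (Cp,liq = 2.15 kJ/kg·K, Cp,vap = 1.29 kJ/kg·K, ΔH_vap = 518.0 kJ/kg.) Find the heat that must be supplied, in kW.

liquid 33.2→56.1 °C: 49.235 kJ/kg
vaporisation at 56.1 °C: 518 kJ/kg
vapour 56.1→119 °C: 81.141 kJ/kg
Δh = 49.235 + 518 + 81.141 = 648.38 kJ/kg
Q = ṁ·Δh = 271.3 kg/min × 648.38 kJ/kg = 175900 kJ/min
|Q| = 2931.7 kW

Q = 2930 kW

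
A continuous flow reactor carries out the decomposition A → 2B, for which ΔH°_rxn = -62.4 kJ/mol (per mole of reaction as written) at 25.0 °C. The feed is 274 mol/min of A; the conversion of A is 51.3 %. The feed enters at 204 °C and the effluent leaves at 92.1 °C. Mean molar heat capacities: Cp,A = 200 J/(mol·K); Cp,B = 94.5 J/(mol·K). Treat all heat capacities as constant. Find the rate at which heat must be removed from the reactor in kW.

Q_out = 250 kW

Extent of reaction ξ = 0.513 × 274 = 140.56 mol/min
Reaction term: ξ·ΔH°_rxn = 140.56 × -62.4 = -8771.1 kJ/min
Sensible, feed 204→25 °C: -9809.2 kJ/min
Outlet flows (mol/min): A 133.44, B 281.12
Sensible, products 25→92.1 °C: 3573.3 kJ/min
Q = ΔH = -15007 kJ/min = -250.12 kW
Heat removed = 250.12 kW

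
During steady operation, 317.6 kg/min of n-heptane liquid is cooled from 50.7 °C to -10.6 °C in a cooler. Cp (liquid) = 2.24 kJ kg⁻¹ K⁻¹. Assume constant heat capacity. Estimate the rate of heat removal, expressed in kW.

Q = ṁ·Cp·ΔT = 317.6 × 2.24 × (-10.6 − 50.7) = -43610 kJ/min
Converting: 43610 / 60 s = 726.84 kW

Q_c = 727 kW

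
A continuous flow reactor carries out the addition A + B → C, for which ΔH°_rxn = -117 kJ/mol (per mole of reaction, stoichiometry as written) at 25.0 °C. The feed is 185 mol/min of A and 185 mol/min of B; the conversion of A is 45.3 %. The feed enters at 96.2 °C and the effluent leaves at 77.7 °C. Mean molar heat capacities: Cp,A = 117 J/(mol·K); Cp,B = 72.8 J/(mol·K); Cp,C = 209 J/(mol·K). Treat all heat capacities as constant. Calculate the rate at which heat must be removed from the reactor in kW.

Q_out = 173 kW

Extent of reaction ξ = 0.453 × 185 = 83.805 mol/min
Reaction term: ξ·ΔH°_rxn = 83.805 × -117 = -9805.2 kJ/min
Sensible, feed 96.2→25 °C: -2500 kJ/min
Outlet flows (mol/min): A 101.19, B 101.19, C 83.805
Sensible, products 25→77.7 °C: 1935.3 kJ/min
Q = ΔH = -10370 kJ/min = -172.83 kW
Heat removed = 172.83 kW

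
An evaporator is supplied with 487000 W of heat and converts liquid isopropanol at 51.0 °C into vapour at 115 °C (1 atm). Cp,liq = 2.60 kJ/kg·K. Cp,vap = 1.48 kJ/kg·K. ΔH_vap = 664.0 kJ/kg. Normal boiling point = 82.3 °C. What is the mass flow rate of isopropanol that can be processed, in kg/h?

ṁ = 2210 kg/h

Δh = 2.60×(82.3−51.0) + 664.0 + 1.48×(115−82.3) = 793.78 kJ/kg
Q = 487000 W = 487 kJ/s = 1.7532e+06 kJ/h
ṁ = Q/Δh = 1.7532e+06 / 793.78 = 2208.7 kg/h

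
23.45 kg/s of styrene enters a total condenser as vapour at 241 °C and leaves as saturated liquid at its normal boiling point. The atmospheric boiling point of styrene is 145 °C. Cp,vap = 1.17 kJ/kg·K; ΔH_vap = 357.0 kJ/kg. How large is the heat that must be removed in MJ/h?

vapour 241→145 °C: -112.32 kJ/kg
condensation at 145 °C: -357 kJ/kg
Δh = -112.32 + -357 = -469.32 kJ/kg
Q = ṁ·Δh = 23.45 kg/s × -469.32 kJ/kg = -11006 kJ/s
|Q| = 11006 kW = 39620 MJ/h

Q_c = 39600 MJ/h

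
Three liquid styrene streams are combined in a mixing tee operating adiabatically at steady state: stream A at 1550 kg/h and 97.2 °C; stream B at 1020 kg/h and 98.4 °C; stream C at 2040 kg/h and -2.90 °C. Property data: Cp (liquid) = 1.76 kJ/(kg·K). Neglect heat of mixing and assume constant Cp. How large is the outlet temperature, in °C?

Adiabatic, steady state ⇒ Σ ṁᵢCp,ᵢ(T_out − Tᵢ) = 0
Σ ṁᵢCp,ᵢTᵢ = 1550×1.76×97.2 + 1020×1.76×98.4 + 2040×1.76×-2.90 = 431400
Σ ṁᵢCp,ᵢ = 1550×1.76 + 1020×1.76 + 2040×1.76 = 8113.6
T_out = 431400 / 8113.6 = 53.17 °C

T_out = 53.2 °C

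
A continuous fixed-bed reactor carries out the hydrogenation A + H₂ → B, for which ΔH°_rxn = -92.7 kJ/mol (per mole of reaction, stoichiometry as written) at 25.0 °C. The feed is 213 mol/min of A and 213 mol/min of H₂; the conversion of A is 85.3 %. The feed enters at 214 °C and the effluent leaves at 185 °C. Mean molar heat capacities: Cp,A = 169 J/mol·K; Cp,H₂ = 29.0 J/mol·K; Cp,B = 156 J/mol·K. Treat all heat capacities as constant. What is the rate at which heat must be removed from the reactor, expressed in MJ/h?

Q_out = 1160 MJ/h

Extent of reaction ξ = 0.853 × 213 = 181.69 mol/min
Reaction term: ξ·ΔH°_rxn = 181.69 × -92.7 = -16843 kJ/min
Sensible, feed 214→25 °C: -7970.9 kJ/min
Outlet flows (mol/min): A 31.311, H₂ 31.311, B 181.69
Sensible, products 25→185 °C: 5526.9 kJ/min
Q = ΔH = -19287 kJ/min = -321.44 kW
Heat removed = 1157.2 MJ/h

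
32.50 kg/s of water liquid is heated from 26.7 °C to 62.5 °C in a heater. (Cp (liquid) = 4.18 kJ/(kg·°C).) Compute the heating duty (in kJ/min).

Q = 292000 kJ/min

Q = ṁ·Cp·ΔT = 32.50 × 4.18 × (62.5 − 26.7) = 4863.4 kJ/s
Heating duty = 291810 kJ/min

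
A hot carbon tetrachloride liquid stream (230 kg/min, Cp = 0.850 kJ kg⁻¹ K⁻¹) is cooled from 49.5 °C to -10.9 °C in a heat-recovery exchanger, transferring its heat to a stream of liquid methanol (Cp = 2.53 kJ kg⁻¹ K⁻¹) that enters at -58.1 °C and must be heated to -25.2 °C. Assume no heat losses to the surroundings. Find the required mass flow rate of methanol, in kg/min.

Heat released by hot stream: Q = 230 × 0.850 × (49.5 − -10.9) = 11808 kJ/min
Energy balance on cold side (adiabatic exchanger): Q = ṁ_c·Cp_c·(T_c,out − T_c,in)
ṁ_c = 11808 / [2.53 × (-25.2 − -58.1)] = 141.86 kg/min

ṁ_c = 142 kg/min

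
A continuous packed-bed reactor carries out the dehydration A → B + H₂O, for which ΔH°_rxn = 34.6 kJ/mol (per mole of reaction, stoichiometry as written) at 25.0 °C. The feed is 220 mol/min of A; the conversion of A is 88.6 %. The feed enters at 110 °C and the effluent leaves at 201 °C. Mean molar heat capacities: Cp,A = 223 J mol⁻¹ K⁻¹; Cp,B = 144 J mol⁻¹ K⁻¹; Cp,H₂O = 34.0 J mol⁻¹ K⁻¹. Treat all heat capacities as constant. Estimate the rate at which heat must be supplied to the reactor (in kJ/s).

Q_in = 161 kJ/s

Extent of reaction ξ = 0.886 × 220 = 194.92 mol/min
Reaction term: ξ·ΔH°_rxn = 194.92 × 34.6 = 6744.2 kJ/min
Sensible, feed 110→25 °C: -4170.1 kJ/min
Outlet flows (mol/min): A 25.08, B 194.92, H₂O 194.92
Sensible, products 25→201 °C: 7090.8 kJ/min
Q = ΔH = 9664.9 kJ/min = 161.08 kW
Heat supplied = 161.08 kJ/s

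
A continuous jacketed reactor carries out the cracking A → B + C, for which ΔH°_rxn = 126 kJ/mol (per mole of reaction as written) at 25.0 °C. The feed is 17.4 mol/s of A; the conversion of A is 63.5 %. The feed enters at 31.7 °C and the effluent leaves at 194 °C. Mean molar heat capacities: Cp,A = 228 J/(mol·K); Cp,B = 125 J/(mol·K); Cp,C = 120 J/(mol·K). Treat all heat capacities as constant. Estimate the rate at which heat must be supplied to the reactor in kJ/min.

Extent of reaction ξ = 0.635 × 17.4 = 11.049 mol/s
Reaction term: ξ·ΔH°_rxn = 11.049 × 126 = 1392.2 kJ/s
Sensible, feed 31.7→25 °C: -26.58 kJ/s
Outlet flows (mol/s): A 6.351, B 11.049, C 11.049
Sensible, products 25→194 °C: 702.2 kJ/s
Q = ΔH = 2067.8 kJ/s = 2067.8 kW
Heat supplied = 124070 kJ/min

Q_in = 124000 kJ/min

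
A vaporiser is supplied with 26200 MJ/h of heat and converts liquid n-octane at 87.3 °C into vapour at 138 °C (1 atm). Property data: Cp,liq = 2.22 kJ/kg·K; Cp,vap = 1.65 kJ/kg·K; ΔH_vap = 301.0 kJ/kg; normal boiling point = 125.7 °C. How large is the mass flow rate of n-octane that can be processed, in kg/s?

ṁ = 17.9 kg/s

Δh = 2.22×(125.7−87.3) + 301.0 + 1.65×(138−125.7) = 406.54 kJ/kg
Q = 26200 MJ/h = 7277.8 kJ/s = 7277.8 kJ/s
ṁ = Q/Δh = 7277.8 / 406.54 = 17.902 kg/s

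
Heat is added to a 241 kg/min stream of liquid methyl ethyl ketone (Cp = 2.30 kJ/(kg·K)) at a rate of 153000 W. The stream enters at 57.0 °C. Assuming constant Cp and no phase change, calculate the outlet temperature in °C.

Q = 153000 W = 9180 kJ/min
ΔT = Q/(ṁ·Cp) = 9180/(241×2.30) = 16.561 K
T_out = 57.0 + 16.561 = 73.561 °C

T_out = 73.6 °C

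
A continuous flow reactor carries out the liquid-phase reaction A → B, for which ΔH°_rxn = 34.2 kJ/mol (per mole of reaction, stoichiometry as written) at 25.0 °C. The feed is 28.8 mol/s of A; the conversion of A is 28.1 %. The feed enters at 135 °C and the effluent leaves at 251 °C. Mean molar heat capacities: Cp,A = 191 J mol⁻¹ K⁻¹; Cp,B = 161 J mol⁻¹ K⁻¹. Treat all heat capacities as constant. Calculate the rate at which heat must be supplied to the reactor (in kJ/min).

Q_in = 51600 kJ/min

Extent of reaction ξ = 0.281 × 28.8 = 8.0928 mol/s
Reaction term: ξ·ΔH°_rxn = 8.0928 × 34.2 = 276.77 kJ/s
Sensible, feed 135→25 °C: -605.09 kJ/s
Outlet flows (mol/s): A 20.707, B 8.0928
Sensible, products 25→251 °C: 1188.3 kJ/s
Q = ΔH = 860 kJ/s = 860 kW
Heat supplied = 51600 kJ/min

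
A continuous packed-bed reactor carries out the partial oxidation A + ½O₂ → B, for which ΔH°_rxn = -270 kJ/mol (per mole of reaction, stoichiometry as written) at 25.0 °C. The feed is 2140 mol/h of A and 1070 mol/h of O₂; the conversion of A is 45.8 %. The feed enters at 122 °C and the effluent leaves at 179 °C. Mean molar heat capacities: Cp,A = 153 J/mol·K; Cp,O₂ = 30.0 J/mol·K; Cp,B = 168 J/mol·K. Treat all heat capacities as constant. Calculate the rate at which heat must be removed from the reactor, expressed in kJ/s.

Extent of reaction ξ = 0.458 × 2140 = 980.12 mol/h
Reaction term: ξ·ΔH°_rxn = 980.12 × -270 = -264630 kJ/h
Sensible, feed 122→25 °C: -34873 kJ/h
Outlet flows (mol/h): A 1159.9, O₂ 579.94, B 980.12
Sensible, products 25→179 °C: 55366 kJ/h
Q = ΔH = -244140 kJ/h = -67.817 kW
Heat removed = 67.817 kJ/s

Q_out = 67.8 kJ/s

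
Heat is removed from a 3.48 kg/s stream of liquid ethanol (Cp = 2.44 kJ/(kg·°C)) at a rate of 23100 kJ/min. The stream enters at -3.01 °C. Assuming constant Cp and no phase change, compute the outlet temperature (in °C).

T_out = -48.4 °C

Q = 23100 kJ/min = 385 kJ/s
ΔT = Q/(ṁ·Cp) = 385/(3.48×2.44) = 45.341 K
T_out = -3.01 − 45.341 = -48.351 °C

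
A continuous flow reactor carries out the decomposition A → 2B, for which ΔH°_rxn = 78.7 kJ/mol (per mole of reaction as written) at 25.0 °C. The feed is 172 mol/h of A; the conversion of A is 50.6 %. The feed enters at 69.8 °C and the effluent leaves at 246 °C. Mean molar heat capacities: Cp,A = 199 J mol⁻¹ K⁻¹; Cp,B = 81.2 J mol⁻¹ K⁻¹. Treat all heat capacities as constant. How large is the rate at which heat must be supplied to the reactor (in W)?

Extent of reaction ξ = 0.506 × 172 = 87.032 mol/h
Reaction term: ξ·ΔH°_rxn = 87.032 × 78.7 = 6849.4 kJ/h
Sensible, feed 69.8→25 °C: -1533.4 kJ/h
Outlet flows (mol/h): A 84.968, B 174.06
Sensible, products 25→246 °C: 6860.4 kJ/h
Q = ΔH = 12176 kJ/h = 3.3823 kW
Heat supplied = 3382.3 W

Q_in = 3380 W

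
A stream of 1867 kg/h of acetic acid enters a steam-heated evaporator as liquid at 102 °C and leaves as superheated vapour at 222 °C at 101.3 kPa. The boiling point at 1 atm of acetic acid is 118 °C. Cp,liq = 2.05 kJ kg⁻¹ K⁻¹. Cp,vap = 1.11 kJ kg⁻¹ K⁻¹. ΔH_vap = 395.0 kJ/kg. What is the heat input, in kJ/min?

Q = 16900 kJ/min

liquid 102→118 °C: 32.8 kJ/kg
vaporisation at 118 °C: 395 kJ/kg
vapour 118→222 °C: 115.44 kJ/kg
Δh = 32.8 + 395 + 115.44 = 543.24 kJ/kg
Q = ṁ·Δh = 1867 kg/h × 543.24 kJ/kg = 1.0142e+06 kJ/h
|Q| = 281.73 kW = 16904 kJ/min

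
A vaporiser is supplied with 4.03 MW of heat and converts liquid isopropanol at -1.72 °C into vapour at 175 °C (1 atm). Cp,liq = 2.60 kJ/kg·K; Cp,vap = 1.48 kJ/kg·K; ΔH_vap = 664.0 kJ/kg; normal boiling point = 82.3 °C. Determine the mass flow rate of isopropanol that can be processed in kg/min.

ṁ = 237 kg/min

Δh = 2.60×(82.3−-1.72) + 664.0 + 1.48×(175−82.3) = 1019.6 kJ/kg
Q = 4.03 MW = 4030 kJ/s = 241800 kJ/min
ṁ = Q/Δh = 241800 / 1019.6 = 237.14 kg/min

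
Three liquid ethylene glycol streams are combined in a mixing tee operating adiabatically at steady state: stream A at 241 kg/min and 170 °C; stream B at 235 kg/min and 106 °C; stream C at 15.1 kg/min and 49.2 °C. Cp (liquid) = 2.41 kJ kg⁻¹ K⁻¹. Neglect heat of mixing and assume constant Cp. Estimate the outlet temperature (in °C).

Energy balance with Q = 0: Σ ṁᵢCp,ᵢ(T_out − Tᵢ) = 0
Σ ṁᵢCp,ᵢTᵢ = 241×2.41×170 + 235×2.41×106 + 15.1×2.41×49.2 = 160560
Σ ṁᵢCp,ᵢ = 241×2.41 + 235×2.41 + 15.1×2.41 = 1183.6
T_out = 160560 / 1183.6 = 135.66 °C

T_out = 136 °C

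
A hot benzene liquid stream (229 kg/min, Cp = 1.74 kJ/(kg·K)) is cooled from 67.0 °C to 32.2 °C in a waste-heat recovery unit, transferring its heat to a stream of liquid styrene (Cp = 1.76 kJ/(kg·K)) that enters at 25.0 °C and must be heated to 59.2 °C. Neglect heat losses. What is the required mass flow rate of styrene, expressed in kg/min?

Heat released by hot stream: Q = 229 × 1.74 × (67.0 − 32.2) = 13866 kJ/min
Energy balance on cold side (adiabatic exchanger): Q = ṁ_c·Cp_c·(T_c,out − T_c,in)
ṁ_c = 13866 / [1.76 × (59.2 − 25.0)] = 230.37 kg/min

ṁ_c = 230 kg/min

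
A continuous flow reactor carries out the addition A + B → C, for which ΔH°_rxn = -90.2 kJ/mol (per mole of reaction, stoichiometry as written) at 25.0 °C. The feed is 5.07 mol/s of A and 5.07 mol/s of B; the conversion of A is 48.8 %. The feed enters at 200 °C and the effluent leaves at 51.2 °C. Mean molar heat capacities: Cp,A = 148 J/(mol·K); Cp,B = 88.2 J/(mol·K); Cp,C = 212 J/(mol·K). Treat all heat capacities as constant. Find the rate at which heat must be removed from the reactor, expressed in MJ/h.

Q_out = 1450 MJ/h

Extent of reaction ξ = 0.488 × 5.07 = 2.4742 mol/s
Reaction term: ξ·ΔH°_rxn = 2.4742 × -90.2 = -223.17 kJ/s
Sensible, feed 200→25 °C: -209.57 kJ/s
Outlet flows (mol/s): A 2.5958, B 2.5958, C 2.4742
Sensible, products 25→51.2 °C: 29.807 kJ/s
Q = ΔH = -402.93 kJ/s = -402.93 kW
Heat removed = 1450.6 MJ/h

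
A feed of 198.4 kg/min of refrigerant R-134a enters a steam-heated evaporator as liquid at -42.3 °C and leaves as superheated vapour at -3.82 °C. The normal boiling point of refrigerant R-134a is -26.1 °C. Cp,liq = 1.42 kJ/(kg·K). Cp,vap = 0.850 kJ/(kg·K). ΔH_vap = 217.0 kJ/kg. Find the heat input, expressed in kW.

liquid -42.3→-26.1 °C: 23.004 kJ/kg
vaporisation at -26.1 °C: 217 kJ/kg
vapour -26.1→-3.82 °C: 18.938 kJ/kg
Δh = 23.004 + 217 + 18.938 = 258.94 kJ/kg
Q = ṁ·Δh = 198.4 kg/min × 258.94 kJ/kg = 51374 kJ/min
|Q| = 856.23 kW

Q = 856 kW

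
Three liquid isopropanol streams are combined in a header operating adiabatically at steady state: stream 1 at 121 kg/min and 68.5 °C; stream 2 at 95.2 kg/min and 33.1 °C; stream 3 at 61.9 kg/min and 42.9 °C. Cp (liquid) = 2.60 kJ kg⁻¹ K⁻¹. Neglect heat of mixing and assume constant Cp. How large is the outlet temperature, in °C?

Adiabatic, steady state ⇒ Σ ṁᵢCp,ᵢ(T_out − Tᵢ) = 0
Σ ṁᵢCp,ᵢTᵢ = 121×2.60×68.5 + 95.2×2.60×33.1 + 61.9×2.60×42.9 = 36647
Σ ṁᵢCp,ᵢ = 121×2.60 + 95.2×2.60 + 61.9×2.60 = 723.06
T_out = 36647 / 723.06 = 50.684 °C

T_out = 50.7 °C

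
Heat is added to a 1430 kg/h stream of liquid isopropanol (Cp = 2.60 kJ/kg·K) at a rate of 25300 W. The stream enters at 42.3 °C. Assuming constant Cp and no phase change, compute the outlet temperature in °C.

T_out = 66.8 °C

Q = 25300 W = 91080 kJ/h
ΔT = Q/(ṁ·Cp) = 91080/(1430×2.60) = 24.497 K
T_out = 42.3 + 24.497 = 66.797 °C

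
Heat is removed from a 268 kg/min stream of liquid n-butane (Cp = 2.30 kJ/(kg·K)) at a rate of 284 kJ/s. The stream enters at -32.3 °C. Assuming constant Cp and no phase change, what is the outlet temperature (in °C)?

T_out = -59.9 °C

Q = 284 kJ/s = 17040 kJ/min
ΔT = Q/(ṁ·Cp) = 17040/(268×2.30) = 27.644 K
T_out = -32.3 − 27.644 = -59.944 °C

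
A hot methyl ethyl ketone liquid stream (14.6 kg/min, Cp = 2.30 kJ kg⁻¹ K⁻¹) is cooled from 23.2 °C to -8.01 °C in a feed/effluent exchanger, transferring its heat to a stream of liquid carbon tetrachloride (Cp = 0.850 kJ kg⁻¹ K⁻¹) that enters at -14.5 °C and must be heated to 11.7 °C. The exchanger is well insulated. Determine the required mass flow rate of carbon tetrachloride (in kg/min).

Heat released by hot stream: Q = 14.6 × 2.30 × (23.2 − -8.01) = 1048 kJ/min
Energy balance on cold side (adiabatic exchanger): Q = ṁ_c·Cp_c·(T_c,out − T_c,in)
ṁ_c = 1048 / [0.850 × (11.7 − -14.5)] = 47.06 kg/min

ṁ_c = 47.1 kg/min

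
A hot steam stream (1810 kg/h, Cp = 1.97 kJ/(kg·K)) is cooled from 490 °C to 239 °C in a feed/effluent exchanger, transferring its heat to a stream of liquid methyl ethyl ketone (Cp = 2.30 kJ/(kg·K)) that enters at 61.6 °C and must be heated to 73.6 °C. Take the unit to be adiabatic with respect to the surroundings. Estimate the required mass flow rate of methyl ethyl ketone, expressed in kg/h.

ṁ_c = 32400 kg/h

Heat released by hot stream: Q = 1810 × 1.97 × (490 − 239) = 894990 kJ/h
Energy balance on cold side (adiabatic exchanger): Q = ṁ_c·Cp_c·(T_c,out − T_c,in)
ṁ_c = 894990 / [2.30 × (73.6 − 61.6)] = 32427 kg/h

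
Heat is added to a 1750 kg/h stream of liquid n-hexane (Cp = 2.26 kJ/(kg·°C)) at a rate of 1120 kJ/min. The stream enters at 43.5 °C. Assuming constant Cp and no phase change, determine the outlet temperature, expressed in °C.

T_out = 60.5 °C

Q = 1120 kJ/min = 67200 kJ/h
ΔT = Q/(ṁ·Cp) = 67200/(1750×2.26) = 16.991 K
T_out = 43.5 + 16.991 = 60.491 °C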